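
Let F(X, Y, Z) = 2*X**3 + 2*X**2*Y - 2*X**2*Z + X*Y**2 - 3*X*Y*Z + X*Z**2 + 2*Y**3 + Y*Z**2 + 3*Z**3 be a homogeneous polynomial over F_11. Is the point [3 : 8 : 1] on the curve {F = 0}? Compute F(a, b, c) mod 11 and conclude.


F(3,8,1) ≡ 7 (mod 11); P is NOT on the curve.

Evaluate F(3, 8, 1) term-by-term (mod 11).
  2*X**3 ↦ 2·27·1·1 = 54
  2*X**2*Y ↦ 2·9·8·1 = 144
  -2*X**2*Z ↦ -2·9·1·1 = -18
  X*Y**2 ↦ 1·3·64·1 = 192
  -3*X*Y*Z ↦ -3·3·8·1 = -72
  X*Z**2 ↦ 1·3·1·1 = 3
  2*Y**3 ↦ 2·1·512·1 = 1024
  Y*Z**2 ↦ 1·1·8·1 = 8
  3*Z**3 ↦ 3·1·1·1 = 3
Sum: F(3, 8, 1) = (54) + (144) + (-18) + (192) + (-72) + (3) + (1024) + (8) + (3) = 1338.
Reducing mod 11: 1338 ≡ 7 (mod 11).
Since F(a, b, c) ≡ 7 ≠ 0 (mod 11), P does NOT lie on the curve.


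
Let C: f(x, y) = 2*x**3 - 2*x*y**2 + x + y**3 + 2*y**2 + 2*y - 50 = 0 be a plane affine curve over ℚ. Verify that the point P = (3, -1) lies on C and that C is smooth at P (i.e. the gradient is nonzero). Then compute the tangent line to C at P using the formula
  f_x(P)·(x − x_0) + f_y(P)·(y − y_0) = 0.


Tangent line at P: 53*x + 13*y - 146 = 0.

Step 1: f(3, -1) = 0, so P lies on C.
Step 2: partial derivatives
  f_x(x, y) = 6*x**2 - 2*y**2 + 1, f_y(x, y) = -4*x*y + 3*y**2 + 4*y + 2.
  f_x(P) = 53, f_y(P) = 13 (gradient nonzero, so P is smooth).
Step 3: tangent line at P: 53·(x − 3) + 13·(y − -1) = 0.
Expanding: 53*x + 13*y - 146 = 0.


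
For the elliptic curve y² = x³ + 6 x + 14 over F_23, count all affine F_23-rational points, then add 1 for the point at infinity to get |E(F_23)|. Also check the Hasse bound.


Affine points = {(3, 6), (3, 17), (5, 10), (5, 13), (6, 6), (6, 17), (7, 10), (7, 13), (10, 4), (10, 19), (11, 10), (11, 13), (13, 9), (13, 14), (14, 6), (14, 17), (15, 11), (15, 12), (19, 8), (19, 15)}; affine count = 20; |E(F_23)| = 21.

Discriminant check: Δ ∝ 4a³ + 27b² = 4·6³ + 27·14² = 4·216 + 27·196 ≡ 15 (mod 23). Nonzero ⇒ E is nonsingular.
For each x ∈ F_23, compute rhs = x³ + 6·x + 14 mod 23, then count y ∈ F_23 with y² ≡ rhs.
  x = 0: rhs = 14, matching y values: none (0 points).
  x = 1: rhs = 21, matching y values: none (0 points).
  x = 2: rhs = 11, matching y values: none (0 points).
  x = 3: rhs = 13, matching y values: 6, 17 (2 points).
  x = 4: rhs = 10, matching y values: none (0 points).
  x = 5: rhs = 8, matching y values: 10, 13 (2 points).
  x = 6: rhs = 13, matching y values: 6, 17 (2 points).
  x = 7: rhs = 8, matching y values: 10, 13 (2 points).
  x = 8: rhs = 22, matching y values: none (0 points).
  x = 9: rhs = 15, matching y values: none (0 points).
  x = 10: rhs = 16, matching y values: 4, 19 (2 points).
  x = 11: rhs = 8, matching y values: 10, 13 (2 points).
  x = 12: rhs = 20, matching y values: none (0 points).
  x = 13: rhs = 12, matching y values: 9, 14 (2 points).
  x = 14: rhs = 13, matching y values: 6, 17 (2 points).
  x = 15: rhs = 6, matching y values: 11, 12 (2 points).
  x = 16: rhs = 20, matching y values: none (0 points).
  x = 17: rhs = 15, matching y values: none (0 points).
  x = 18: rhs = 20, matching y values: none (0 points).
  x = 19: rhs = 18, matching y values: 8, 15 (2 points).
  x = 20: rhs = 15, matching y values: none (0 points).
  x = 21: rhs = 17, matching y values: none (0 points).
  x = 22: rhs = 7, matching y values: none (0 points).
Total affine count: 20.
Full point count |E(F_23)| = 20 + 1 = 21.
Hasse bound: |21 − (23+1)| = |-3| = 3 ≤ 2√23 ≈ 9.5917 ✓.


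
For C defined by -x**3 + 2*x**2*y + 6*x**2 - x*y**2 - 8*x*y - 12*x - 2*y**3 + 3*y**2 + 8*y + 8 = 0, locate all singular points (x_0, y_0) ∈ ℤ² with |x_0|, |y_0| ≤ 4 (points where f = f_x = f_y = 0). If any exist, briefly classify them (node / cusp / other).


Singular points: {(2, 0)}; classification: cusp.

Compute partial derivatives:
  f_x = -3*x**2 + 4*x*y + 12*x - y**2 - 8*y - 12.
  f_y = 2*x**2 - 2*x*y - 8*x - 6*y**2 + 6*y + 8.
Scan x_0 ∈ {−4, ..., 4}. For each x_0, f_y(x_0, y) is a polynomial in y; find its integer roots y ∈ {−4, ..., 4}, then test f_x and f at those candidates.
  x = -4: f_y(-4, y) = -6*y**2 + 14*y + 72; no integer root y with |y| ≤ 4.
  x = -3: f_y(-3, y) = -6*y**2 + 12*y + 50; no integer root y with |y| ≤ 4.
  x = -2: f_y(-2, y) = -6*y**2 + 10*y + 32; no integer root y with |y| ≤ 4.
  x = -1: f_y(-1, y) = -6*y**2 + 8*y + 18; no integer root y with |y| ≤ 4.
  x = 0: f_y(0, y) = -6*y**2 + 6*y + 8; no integer root y with |y| ≤ 4.
  x = 1: f_y(1, y) = -6*y**2 + 4*y + 2; vanishes at y ∈ {1}. (1, 1): f_x = -8 ≠ 0.
  x = 2: f_y(2, y) = -6*y**2 + 2*y; vanishes at y ∈ {0}. (2, 0): f_x = 0, f = 0 — SINGULAR.
  x = 3: f_y(3, y) = 2 - 6*y**2; no integer root y with |y| ≤ 4.
  x = 4: f_y(4, y) = -6*y**2 - 2*y + 8; vanishes at y ∈ {1}. (4, 1): f_x = -5 ≠ 0.
Only singular point on the grid: (2, 0).
Classify: substitute x = 2 + u, y = 0 + v and expand: f = -u**3 + 2*u**2*v - u*v**2 - 2*v**3 + v**2.
No constant or linear terms (consistent with a singular point). Quadratic part: v**2. Cubic part: -u**3 + 2*u**2*v - u*v**2 - 2*v**3.
The quadratic part v**2 is a perfect square, so there is a single (double) tangent line v = 0, i.e. y = 0. Restricting the cubic part to that line (v = 0) leaves -u**3 ≠ 0, so f is not divisible by v and the branch is v² ≈ u**3 to lowest order — this is a cusp.
Classification: cusp.


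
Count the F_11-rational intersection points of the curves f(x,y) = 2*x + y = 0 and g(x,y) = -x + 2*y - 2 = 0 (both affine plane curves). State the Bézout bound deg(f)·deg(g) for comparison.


Common zeros: {(4, 3)}; count = 1; Bézout bound = 1.

deg(f) = 1, deg(g) = 1, so Bézout bound = 1.
Scan x ∈ F_11. For each x, list the y ∈ F_11 with f(x, y) ≡ 0 and those with g(x, y) ≡ 0 (mod 11); the common zeros in that column are the intersection.
  x = 0: f ≡ 0 at y ∈ {0}; g ≡ 0 at y ∈ {1}; common: ∅.
  x = 1: f ≡ 0 at y ∈ {9}; g ≡ 0 at y ∈ {7}; common: ∅.
  x = 2: f ≡ 0 at y ∈ {7}; g ≡ 0 at y ∈ {2}; common: ∅.
  x = 3: f ≡ 0 at y ∈ {5}; g ≡ 0 at y ∈ {8}; common: ∅.
  x = 4: f ≡ 0 at y ∈ {3}; g ≡ 0 at y ∈ {3}; common: {3}.
  x = 5: f ≡ 0 at y ∈ {1}; g ≡ 0 at y ∈ {9}; common: ∅.
  x = 6: f ≡ 0 at y ∈ {10}; g ≡ 0 at y ∈ {4}; common: ∅.
  x = 7: f ≡ 0 at y ∈ {8}; g ≡ 0 at y ∈ {10}; common: ∅.
  x = 8: f ≡ 0 at y ∈ {6}; g ≡ 0 at y ∈ {5}; common: ∅.
  x = 9: f ≡ 0 at y ∈ {4}; g ≡ 0 at y ∈ {0}; common: ∅.
  x = 10: f ≡ 0 at y ∈ {2}; g ≡ 0 at y ∈ {6}; common: ∅.
Collecting: common zeros = {(4, 3)}, so the count is 1.
Comparison with the Bézout bound: 1 ≤ 1 = deg(f)·deg(g), as expected for curves with no common component (the bound is attained).


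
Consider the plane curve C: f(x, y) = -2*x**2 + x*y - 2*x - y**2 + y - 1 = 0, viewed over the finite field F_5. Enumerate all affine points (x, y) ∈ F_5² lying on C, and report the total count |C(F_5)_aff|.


Affine F_5-points: {(1, 0), (1, 2), (3, 0), (3, 4), (4, 2), (4, 3)}; count = 6.

For each of the 25 pairs (x, y) ∈ F_5², evaluate f(x, y) mod 5. Record the zeros.
  x = 0: [0↦4, 1↦4, 2↦2, 3↦3, 4↦2]  zeros at y ∈ ∅
  x = 1: [0↦0, 1↦1, 2↦0, 3↦2, 4↦2]  zeros at y ∈ {0, 2}
  x = 2: [0↦2, 1↦4, 2↦4, 3↦2, 4↦3]  zeros at y ∈ ∅
  x = 3: [0↦0, 1↦3, 2↦4, 3↦3, 4↦0]  zeros at y ∈ {0, 4}
  x = 4: [0↦4, 1↦3, 2↦0, 3↦0, 4↦3]  zeros at y ∈ {2, 3}
Collecting zeros: affine points = {(1, 0), (1, 2), (3, 0), (3, 4), (4, 2), (4, 3)}.
Total count |C(F_5)_aff| = 6.


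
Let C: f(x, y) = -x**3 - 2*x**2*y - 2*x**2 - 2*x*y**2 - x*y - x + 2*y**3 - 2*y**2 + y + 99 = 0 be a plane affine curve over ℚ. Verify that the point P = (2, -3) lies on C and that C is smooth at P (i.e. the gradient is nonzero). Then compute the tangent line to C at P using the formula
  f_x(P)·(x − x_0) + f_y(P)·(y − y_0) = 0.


Tangent line at P: -12*x + 81*y + 267 = 0.

Step 1: f(2, -3) = 0, so P lies on C.
Step 2: partial derivatives
  f_x(x, y) = -3*x**2 - 4*x*y - 4*x - 2*y**2 - y - 1, f_y(x, y) = -2*x**2 - 4*x*y - x + 6*y**2 - 4*y + 1.
  f_x(P) = -12, f_y(P) = 81 (gradient nonzero, so P is smooth).
Step 3: tangent line at P: -12·(x − 2) + 81·(y − -3) = 0.
Expanding: -12*x + 81*y + 267 = 0.


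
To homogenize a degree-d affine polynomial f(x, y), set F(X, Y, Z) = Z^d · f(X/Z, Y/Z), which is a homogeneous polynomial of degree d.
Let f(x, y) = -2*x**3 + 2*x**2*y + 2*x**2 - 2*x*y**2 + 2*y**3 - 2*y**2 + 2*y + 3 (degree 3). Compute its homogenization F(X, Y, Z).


F(X, Y, Z) = -2*X**3 + 2*X**2*Y + 2*X**2*Z - 2*X*Y**2 + 2*Y**3 - 2*Y**2*Z + 2*Y*Z**2 + 3*Z**3

deg(f) = 3.
Substitute x = X/Z, y = Y/Z into f, then multiply by Z^3.
  monomial -2·x^3·y^0 ↦ -2·X^3·Y^0·Z^0.
  monomial 2·x^2·y^1 ↦ 2·X^2·Y^1·Z^0.
  monomial 2·x^2·y^0 ↦ 2·X^2·Y^0·Z^1.
  monomial -2·x^1·y^2 ↦ -2·X^1·Y^2·Z^0.
  monomial 2·x^0·y^3 ↦ 2·X^0·Y^3·Z^0.
  monomial -2·x^0·y^2 ↦ -2·X^0·Y^2·Z^1.
  monomial 2·x^0·y^1 ↦ 2·X^0·Y^1·Z^2.
  monomial 3·x^0·y^0 ↦ 3·X^0·Y^0·Z^3.
Collecting: F(X, Y, Z) = -2*X**3 + 2*X**2*Y + 2*X**2*Z - 2*X*Y**2 + 2*Y**3 - 2*Y**2*Z + 2*Y*Z**2 + 3*Z**3.


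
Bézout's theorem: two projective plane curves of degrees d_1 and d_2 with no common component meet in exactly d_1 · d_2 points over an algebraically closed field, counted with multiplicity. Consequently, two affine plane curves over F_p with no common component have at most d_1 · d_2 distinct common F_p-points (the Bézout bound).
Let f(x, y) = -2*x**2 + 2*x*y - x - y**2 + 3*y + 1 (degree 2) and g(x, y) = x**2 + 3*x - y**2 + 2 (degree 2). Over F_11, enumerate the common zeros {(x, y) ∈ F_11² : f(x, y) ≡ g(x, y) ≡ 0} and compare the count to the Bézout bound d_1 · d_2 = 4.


Common zeros: {(10, 0)}; count = 1; Bézout bound = 4.

deg(f) = 2, deg(g) = 2, so Bézout bound = 4.
Scan x ∈ F_11. For each x, list the y ∈ F_11 with f(x, y) ≡ 0 and those with g(x, y) ≡ 0 (mod 11); the common zeros in that column are the intersection.
  x = 0: f ≡ 0 at y ∈ ∅; g ≡ 0 at y ∈ ∅; common: ∅.
  x = 1: f ≡ 0 at y ∈ ∅; g ≡ 0 at y ∈ ∅; common: ∅.
  x = 2: f ≡ 0 at y ∈ ∅; g ≡ 0 at y ∈ {1, 10}; common: ∅.
  x = 3: f ≡ 0 at y ∈ {4, 5}; g ≡ 0 at y ∈ {3, 8}; common: ∅.
  x = 4: f ≡ 0 at y ∈ {3, 8}; g ≡ 0 at y ∈ ∅; common: ∅.
  x = 5: f ≡ 0 at y ∈ ∅; g ≡ 0 at y ∈ {3, 8}; common: ∅.
  x = 6: f ≡ 0 at y ∈ {0, 4}; g ≡ 0 at y ∈ {1, 10}; common: ∅.
  x = 7: f ≡ 0 at y ∈ {1, 5}; g ≡ 0 at y ∈ ∅; common: ∅.
  x = 8: f ≡ 0 at y ∈ ∅; g ≡ 0 at y ∈ ∅; common: ∅.
  x = 9: f ≡ 0 at y ∈ {2, 8}; g ≡ 0 at y ∈ {0}; common: ∅.
  x = 10: f ≡ 0 at y ∈ {0, 1}; g ≡ 0 at y ∈ {0}; common: {0}.
Collecting: common zeros = {(10, 0)}, so the count is 1.
Comparison with the Bézout bound: 1 ≤ 4 = deg(f)·deg(g), as expected for curves with no common component (the affine F_11-count falls short of the bound because intersections may lie at infinity, over extension fields, or carry multiplicity).


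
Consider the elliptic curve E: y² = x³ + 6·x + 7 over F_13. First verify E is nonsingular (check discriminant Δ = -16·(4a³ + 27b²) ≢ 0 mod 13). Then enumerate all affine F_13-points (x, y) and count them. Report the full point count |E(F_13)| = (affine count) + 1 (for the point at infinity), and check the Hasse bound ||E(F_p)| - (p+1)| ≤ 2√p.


Affine points = {(1, 1), (1, 12), (2, 1), (2, 12), (3, 0), (4, 2), (4, 11), (6, 5), (6, 8), (9, 6), (9, 7), (10, 1), (10, 12), (11, 0), (12, 0)}; affine count = 15; |E(F_13)| = 16.

Discriminant check: Δ ∝ 4a³ + 27b² = 4·6³ + 27·7² = 4·216 + 27·49 ≡ 3 (mod 13). Nonzero ⇒ E is nonsingular.
For each x ∈ F_13, compute rhs = x³ + 6·x + 7 mod 13, then count y ∈ F_13 with y² ≡ rhs.
  x = 0: rhs = 7, matching y values: none (0 points).
  x = 1: rhs = 1, matching y values: 1, 12 (2 points).
  x = 2: rhs = 1, matching y values: 1, 12 (2 points).
  x = 3: rhs = 0, matching y values: 0 (1 points).
  x = 4: rhs = 4, matching y values: 2, 11 (2 points).
  x = 5: rhs = 6, matching y values: none (0 points).
  x = 6: rhs = 12, matching y values: 5, 8 (2 points).
  x = 7: rhs = 2, matching y values: none (0 points).
  x = 8: rhs = 8, matching y values: none (0 points).
  x = 9: rhs = 10, matching y values: 6, 7 (2 points).
  x = 10: rhs = 1, matching y values: 1, 12 (2 points).
  x = 11: rhs = 0, matching y values: 0 (1 points).
  x = 12: rhs = 0, matching y values: 0 (1 points).
Total affine count: 15.
Full point count |E(F_13)| = 15 + 1 = 16.
Hasse bound: |16 − (13+1)| = |2| = 2 ≤ 2√13 ≈ 7.2111 ✓.


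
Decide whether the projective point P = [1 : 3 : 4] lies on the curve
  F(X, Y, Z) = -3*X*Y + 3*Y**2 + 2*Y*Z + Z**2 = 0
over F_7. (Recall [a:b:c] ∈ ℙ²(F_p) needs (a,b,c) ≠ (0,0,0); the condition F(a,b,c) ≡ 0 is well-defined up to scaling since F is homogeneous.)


F(1,3,4) ≡ 2 (mod 7); P is NOT on the curve.

Evaluate F(1, 3, 4) term-by-term (mod 7).
  -3*X*Y ↦ -3·1·3·1 = -9
  3*Y**2 ↦ 3·1·9·1 = 27
  2*Y*Z ↦ 2·1·3·4 = 24
  Z**2 ↦ 1·1·1·16 = 16
Sum: F(1, 3, 4) = (-9) + (27) + (24) + (16) = 58.
Reducing mod 7: 58 ≡ 2 (mod 7).
Since F(a, b, c) ≡ 2 ≠ 0 (mod 7), P does NOT lie on the curve.


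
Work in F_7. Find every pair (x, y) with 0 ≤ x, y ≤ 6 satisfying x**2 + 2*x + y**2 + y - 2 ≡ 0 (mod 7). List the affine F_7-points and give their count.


Affine F_7-points: {(0, 1), (0, 5), (1, 2), (1, 4), (4, 2), (4, 4), (5, 1), (5, 5)}; count = 8.

For each of the 49 pairs (x, y) ∈ F_7², evaluate f(x, y) mod 7. Record the zeros.
  x = 0: [0↦5, 1↦0, 2↦4, 3↦3, 4↦4, 5↦0, 6↦5]  zeros at y ∈ {1, 5}
  x = 1: [0↦1, 1↦3, 2↦0, 3↦6, 4↦0, 5↦3, 6↦1]  zeros at y ∈ {2, 4}
  x = 2: [0↦6, 1↦1, 2↦5, 3↦4, 4↦5, 5↦1, 6↦6]  zeros at y ∈ ∅
  x = 3: [0↦6, 1↦1, 2↦5, 3↦4, 4↦5, 5↦1, 6↦6]  zeros at y ∈ ∅
  x = 4: [0↦1, 1↦3, 2↦0, 3↦6, 4↦0, 5↦3, 6↦1]  zeros at y ∈ {2, 4}
  x = 5: [0↦5, 1↦0, 2↦4, 3↦3, 4↦4, 5↦0, 6↦5]  zeros at y ∈ {1, 5}
  x = 6: [0↦4, 1↦6, 2↦3, 3↦2, 4↦3, 5↦6, 6↦4]  zeros at y ∈ ∅
Collecting zeros: affine points = {(0, 1), (0, 5), (1, 2), (1, 4), (4, 2), (4, 4), (5, 1), (5, 5)}.
Total count |C(F_7)_aff| = 8.


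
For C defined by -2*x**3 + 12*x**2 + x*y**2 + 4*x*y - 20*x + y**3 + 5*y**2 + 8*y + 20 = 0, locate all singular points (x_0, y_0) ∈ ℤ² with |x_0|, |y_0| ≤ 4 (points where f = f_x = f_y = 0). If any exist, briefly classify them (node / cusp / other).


Singular points: {(2, -2)}; classification: cusp.

Compute partial derivatives:
  f_x = -6*x**2 + 24*x + y**2 + 4*y - 20.
  f_y = 2*x*y + 4*x + 3*y**2 + 10*y + 8.
Scan x_0 ∈ {−4, ..., 4}. For each x_0, f_y(x_0, y) is a polynomial in y; find its integer roots y ∈ {−4, ..., 4}, then test f_x and f at those candidates.
  x = -4: f_y(-4, y) = 3*y**2 + 2*y - 8; vanishes at y ∈ {-2}. (-4, -2): f_x = -216 ≠ 0.
  x = -3: f_y(-3, y) = 3*y**2 + 4*y - 4; vanishes at y ∈ {-2}. (-3, -2): f_x = -150 ≠ 0.
  x = -2: f_y(-2, y) = 3*y**2 + 6*y; vanishes at y ∈ {-2, 0}. (-2, -2): f_x = -96 ≠ 0; (-2, 0): f_x = -92 ≠ 0.
  x = -1: f_y(-1, y) = 3*y**2 + 8*y + 4; vanishes at y ∈ {-2}. (-1, -2): f_x = -54 ≠ 0.
  x = 0: f_y(0, y) = 3*y**2 + 10*y + 8; vanishes at y ∈ {-2}. (0, -2): f_x = -24 ≠ 0.
  x = 1: f_y(1, y) = 3*y**2 + 12*y + 12; vanishes at y ∈ {-2}. (1, -2): f_x = -6 ≠ 0.
  x = 2: f_y(2, y) = 3*y**2 + 14*y + 16; vanishes at y ∈ {-2}. (2, -2): f_x = 0, f = 0 — SINGULAR.
  x = 3: f_y(3, y) = 3*y**2 + 16*y + 20; vanishes at y ∈ {-2}. (3, -2): f_x = -6 ≠ 0.
  x = 4: f_y(4, y) = 3*y**2 + 18*y + 24; vanishes at y ∈ {-4, -2}. (4, -4): f_x = -20 ≠ 0; (4, -2): f_x = -24 ≠ 0.
Only singular point on the grid: (2, -2).
Classify: substitute x = 2 + u, y = -2 + v and expand: f = -2*u**3 + u*v**2 + v**3 + v**2.
No constant or linear terms (consistent with a singular point). Quadratic part: v**2. Cubic part: -2*u**3 + u*v**2 + v**3.
The quadratic part v**2 is a perfect square, so there is a single (double) tangent line v = 0, i.e. y = -2. Restricting the cubic part to that line (v = 0) leaves -2*u**3 ≠ 0, so f is not divisible by v and the branch is v² ≈ 2*u**3 to lowest order — this is a cusp.
Classification: cusp.


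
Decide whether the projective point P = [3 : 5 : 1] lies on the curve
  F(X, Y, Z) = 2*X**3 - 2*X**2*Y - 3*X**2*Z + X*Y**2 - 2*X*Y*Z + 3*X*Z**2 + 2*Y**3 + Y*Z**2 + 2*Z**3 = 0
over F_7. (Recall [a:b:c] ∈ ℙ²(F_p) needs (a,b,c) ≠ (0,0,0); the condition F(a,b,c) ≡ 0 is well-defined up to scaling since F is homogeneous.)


F(3,5,1) ≡ 3 (mod 7); P is NOT on the curve.

Evaluate F(3, 5, 1) term-by-term (mod 7).
  2*X**3 ↦ 2·27·1·1 = 54
  -2*X**2*Y ↦ -2·9·5·1 = -90
  -3*X**2*Z ↦ -3·9·1·1 = -27
  X*Y**2 ↦ 1·3·25·1 = 75
  -2*X*Y*Z ↦ -2·3·5·1 = -30
  3*X*Z**2 ↦ 3·3·1·1 = 9
  2*Y**3 ↦ 2·1·125·1 = 250
  Y*Z**2 ↦ 1·1·5·1 = 5
  2*Z**3 ↦ 2·1·1·1 = 2
Sum: F(3, 5, 1) = (54) + (-90) + (-27) + (75) + (-30) + (9) + (250) + (5) + (2) = 248.
Reducing mod 7: 248 ≡ 3 (mod 7).
Since F(a, b, c) ≡ 3 ≠ 0 (mod 7), P does NOT lie on the curve.


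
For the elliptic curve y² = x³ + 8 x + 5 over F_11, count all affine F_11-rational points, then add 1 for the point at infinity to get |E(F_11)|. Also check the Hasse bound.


Affine points = {(0, 4), (0, 7), (1, 5), (1, 6), (3, 1), (3, 10), (5, 4), (5, 7), (6, 4), (6, 7), (8, 3), (8, 8), (9, 5), (9, 6)}; affine count = 14; |E(F_11)| = 15.

Discriminant check: Δ ∝ 4a³ + 27b² = 4·8³ + 27·5² = 4·512 + 27·25 ≡ 6 (mod 11). Nonzero ⇒ E is nonsingular.
For each x ∈ F_11, compute rhs = x³ + 8·x + 5 mod 11, then count y ∈ F_11 with y² ≡ rhs.
  x = 0: rhs = 5, matching y values: 4, 7 (2 points).
  x = 1: rhs = 3, matching y values: 5, 6 (2 points).
  x = 2: rhs = 7, matching y values: none (0 points).
  x = 3: rhs = 1, matching y values: 1, 10 (2 points).
  x = 4: rhs = 2, matching y values: none (0 points).
  x = 5: rhs = 5, matching y values: 4, 7 (2 points).
  x = 6: rhs = 5, matching y values: 4, 7 (2 points).
  x = 7: rhs = 8, matching y values: none (0 points).
  x = 8: rhs = 9, matching y values: 3, 8 (2 points).
  x = 9: rhs = 3, matching y values: 5, 6 (2 points).
  x = 10: rhs = 7, matching y values: none (0 points).
Total affine count: 14.
Full point count |E(F_11)| = 14 + 1 = 15.
Hasse bound: |15 − (11+1)| = |3| = 3 ≤ 2√11 ≈ 6.6332 ✓.


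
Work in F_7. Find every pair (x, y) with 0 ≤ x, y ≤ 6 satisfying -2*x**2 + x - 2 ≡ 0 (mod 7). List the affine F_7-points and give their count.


Affine F_7-points: ∅; count = 0.

For each of the 49 pairs (x, y) ∈ F_7², evaluate f(x, y) mod 7. Record the zeros.
  x = 0: [0↦5, 1↦5, 2↦5, 3↦5, 4↦5, 5↦5, 6↦5]  zeros at y ∈ ∅
  x = 1: [0↦4, 1↦4, 2↦4, 3↦4, 4↦4, 5↦4, 6↦4]  zeros at y ∈ ∅
  x = 2: [0↦6, 1↦6, 2↦6, 3↦6, 4↦6, 5↦6, 6↦6]  zeros at y ∈ ∅
  x = 3: [0↦4, 1↦4, 2↦4, 3↦4, 4↦4, 5↦4, 6↦4]  zeros at y ∈ ∅
  x = 4: [0↦5, 1↦5, 2↦5, 3↦5, 4↦5, 5↦5, 6↦5]  zeros at y ∈ ∅
  x = 5: [0↦2, 1↦2, 2↦2, 3↦2, 4↦2, 5↦2, 6↦2]  zeros at y ∈ ∅
  x = 6: [0↦2, 1↦2, 2↦2, 3↦2, 4↦2, 5↦2, 6↦2]  zeros at y ∈ ∅
Collecting zeros: affine points = ∅.
Total count |C(F_7)_aff| = 0.


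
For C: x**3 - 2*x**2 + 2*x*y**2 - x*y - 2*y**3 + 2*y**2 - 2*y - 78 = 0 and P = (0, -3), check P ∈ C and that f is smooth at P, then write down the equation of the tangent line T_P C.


Tangent line at P: 21*x - 68*y - 204 = 0.

Step 1: f(0, -3) = 0, so P lies on C.
Step 2: partial derivatives
  f_x(x, y) = 3*x**2 - 4*x + 2*y**2 - y, f_y(x, y) = 4*x*y - x - 6*y**2 + 4*y - 2.
  f_x(P) = 21, f_y(P) = -68 (gradient nonzero, so P is smooth).
Step 3: tangent line at P: 21·(x − 0) + -68·(y − -3) = 0.
Expanding: 21*x - 68*y - 204 = 0.


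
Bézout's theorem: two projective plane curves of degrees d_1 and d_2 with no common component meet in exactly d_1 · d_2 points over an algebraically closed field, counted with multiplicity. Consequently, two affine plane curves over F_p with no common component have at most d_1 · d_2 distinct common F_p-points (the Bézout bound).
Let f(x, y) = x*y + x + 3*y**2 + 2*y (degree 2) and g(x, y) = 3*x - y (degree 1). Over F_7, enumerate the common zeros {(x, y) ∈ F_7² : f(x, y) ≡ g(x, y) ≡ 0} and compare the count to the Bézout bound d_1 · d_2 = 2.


Common zeros: {(0, 0)}; count = 1; Bézout bound = 2.

deg(f) = 2, deg(g) = 1, so Bézout bound = 2.
Scan x ∈ F_7. For each x, list the y ∈ F_7 with f(x, y) ≡ 0 and those with g(x, y) ≡ 0 (mod 7); the common zeros in that column are the intersection.
  x = 0: f ≡ 0 at y ∈ {0, 4}; g ≡ 0 at y ∈ {0}; common: {0}.
  x = 1: f ≡ 0 at y ∈ {1, 5}; g ≡ 0 at y ∈ {3}; common: ∅.
  x = 2: f ≡ 0 at y ∈ ∅; g ≡ 0 at y ∈ {6}; common: ∅.
  x = 3: f ≡ 0 at y ∈ ∅; g ≡ 0 at y ∈ {2}; common: ∅.
  x = 4: f ≡ 0 at y ∈ {2, 3}; g ≡ 0 at y ∈ {5}; common: ∅.
  x = 5: f ≡ 0 at y ∈ ∅; g ≡ 0 at y ∈ {1}; common: ∅.
  x = 6: f ≡ 0 at y ∈ ∅; g ≡ 0 at y ∈ {4}; common: ∅.
Collecting: common zeros = {(0, 0)}, so the count is 1.
Comparison with the Bézout bound: 1 ≤ 2 = deg(f)·deg(g), as expected for curves with no common component (the affine F_7-count falls short of the bound because intersections may lie at infinity, over extension fields, or carry multiplicity).


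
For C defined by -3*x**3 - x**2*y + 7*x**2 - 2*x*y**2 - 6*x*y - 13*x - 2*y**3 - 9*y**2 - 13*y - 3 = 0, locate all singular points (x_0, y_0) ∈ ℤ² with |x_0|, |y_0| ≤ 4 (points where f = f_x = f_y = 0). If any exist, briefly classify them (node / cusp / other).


Singular points: {(1, -2)}; classification: cusp.

Compute partial derivatives:
  f_x = -9*x**2 - 2*x*y + 14*x - 2*y**2 - 6*y - 13.
  f_y = -x**2 - 4*x*y - 6*x - 6*y**2 - 18*y - 13.
Scan x_0 ∈ {−4, ..., 4}. For each x_0, f_y(x_0, y) is a polynomial in y; find its integer roots y ∈ {−4, ..., 4}, then test f_x and f at those candidates.
  x = -4: f_y(-4, y) = -6*y**2 - 2*y - 5; no integer root y with |y| ≤ 4.
  x = -3: f_y(-3, y) = -6*y**2 - 6*y - 4; no integer root y with |y| ≤ 4.
  x = -2: f_y(-2, y) = -6*y**2 - 10*y - 5; no integer root y with |y| ≤ 4.
  x = -1: f_y(-1, y) = -6*y**2 - 14*y - 8; vanishes at y ∈ {-1}. (-1, -1): f_x = -34 ≠ 0.
  x = 0: f_y(0, y) = -6*y**2 - 18*y - 13; no integer root y with |y| ≤ 4.
  x = 1: f_y(1, y) = -6*y**2 - 22*y - 20; vanishes at y ∈ {-2}. (1, -2): f_x = 0, f = 0 — SINGULAR.
  x = 2: f_y(2, y) = -6*y**2 - 26*y - 29; no integer root y with |y| ≤ 4.
  x = 3: f_y(3, y) = -6*y**2 - 30*y - 40; no integer root y with |y| ≤ 4.
  x = 4: f_y(4, y) = -6*y**2 - 34*y - 53; no integer root y with |y| ≤ 4.
Only singular point on the grid: (1, -2).
Classify: substitute x = 1 + u, y = -2 + v and expand: f = -3*u**3 - u**2*v - 2*u*v**2 - 2*v**3 + v**2.
No constant or linear terms (consistent with a singular point). Quadratic part: v**2. Cubic part: -3*u**3 - u**2*v - 2*u*v**2 - 2*v**3.
The quadratic part v**2 is a perfect square, so there is a single (double) tangent line v = 0, i.e. y = -2. Restricting the cubic part to that line (v = 0) leaves -3*u**3 ≠ 0, so f is not divisible by v and the branch is v² ≈ 3*u**3 to lowest order — this is a cusp.
Classification: cusp.


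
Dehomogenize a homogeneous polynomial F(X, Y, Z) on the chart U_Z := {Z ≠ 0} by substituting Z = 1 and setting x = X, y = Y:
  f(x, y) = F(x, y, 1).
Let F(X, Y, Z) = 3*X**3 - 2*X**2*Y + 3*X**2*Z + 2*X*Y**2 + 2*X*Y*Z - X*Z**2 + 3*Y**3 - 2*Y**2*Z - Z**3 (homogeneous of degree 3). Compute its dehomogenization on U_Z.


f(x, y) = 3*x**3 - 2*x**2*y + 3*x**2 + 2*x*y**2 + 2*x*y - x + 3*y**3 - 2*y**2 - 1

On U_Z we set Z = 1. Each monomial c·X^i·Y^j·Z^k in F becomes c·x^i·y^j·1^k = c·x^i·y^j.
Substituting Z = 1: F(X, Y, 1) = 3*x**3 - 2*x**2*y + 3*x**2 + 2*x*y**2 + 2*x*y - x + 3*y**3 - 2*y**2 - 1.
Note: deg(f) ≤ deg(F) = 3; strict inequality happens when F is divisible by Z (lost terms).


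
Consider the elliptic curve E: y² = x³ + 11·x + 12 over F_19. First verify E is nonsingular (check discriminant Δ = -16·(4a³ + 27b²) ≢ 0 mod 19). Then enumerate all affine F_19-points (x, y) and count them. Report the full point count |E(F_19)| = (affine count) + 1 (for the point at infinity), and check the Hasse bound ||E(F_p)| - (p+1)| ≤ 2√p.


Affine points = {(1, 9), (1, 10), (2, 2), (2, 17), (4, 5), (4, 14), (6, 3), (6, 16), (8, 2), (8, 17), (9, 2), (9, 17), (10, 1), (10, 18), (11, 1), (11, 18), (16, 3), (16, 16), (17, 1), (17, 18), (18, 0)}; affine count = 21; |E(F_19)| = 22.

Discriminant check: Δ ∝ 4a³ + 27b² = 4·11³ + 27·12² = 4·1331 + 27·144 ≡ 16 (mod 19). Nonzero ⇒ E is nonsingular.
For each x ∈ F_19, compute rhs = x³ + 11·x + 12 mod 19, then count y ∈ F_19 with y² ≡ rhs.
  x = 0: rhs = 12, matching y values: none (0 points).
  x = 1: rhs = 5, matching y values: 9, 10 (2 points).
  x = 2: rhs = 4, matching y values: 2, 17 (2 points).
  x = 3: rhs = 15, matching y values: none (0 points).
  x = 4: rhs = 6, matching y values: 5, 14 (2 points).
  x = 5: rhs = 2, matching y values: none (0 points).
  x = 6: rhs = 9, matching y values: 3, 16 (2 points).
  x = 7: rhs = 14, matching y values: none (0 points).
  x = 8: rhs = 4, matching y values: 2, 17 (2 points).
  x = 9: rhs = 4, matching y values: 2, 17 (2 points).
  x = 10: rhs = 1, matching y values: 1, 18 (2 points).
  x = 11: rhs = 1, matching y values: 1, 18 (2 points).
  x = 12: rhs = 10, matching y values: none (0 points).
  x = 13: rhs = 15, matching y values: none (0 points).
  x = 14: rhs = 3, matching y values: none (0 points).
  x = 15: rhs = 18, matching y values: none (0 points).
  x = 16: rhs = 9, matching y values: 3, 16 (2 points).
  x = 17: rhs = 1, matching y values: 1, 18 (2 points).
  x = 18: rhs = 0, matching y values: 0 (1 points).
Total affine count: 21.
Full point count |E(F_19)| = 21 + 1 = 22.
Hasse bound: |22 − (19+1)| = |2| = 2 ≤ 2√19 ≈ 8.7178 ✓.


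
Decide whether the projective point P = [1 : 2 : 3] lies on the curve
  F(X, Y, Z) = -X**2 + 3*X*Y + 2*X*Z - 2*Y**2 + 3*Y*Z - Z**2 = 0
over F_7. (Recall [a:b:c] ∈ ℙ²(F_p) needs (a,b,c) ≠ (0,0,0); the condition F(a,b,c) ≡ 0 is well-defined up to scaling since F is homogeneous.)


F(1,2,3) ≡ 5 (mod 7); P is NOT on the curve.

Evaluate F(1, 2, 3) term-by-term (mod 7).
  -X**2 ↦ -1·1·1·1 = -1
  3*X*Y ↦ 3·1·2·1 = 6
  2*X*Z ↦ 2·1·1·3 = 6
  -2*Y**2 ↦ -2·1·4·1 = -8
  3*Y*Z ↦ 3·1·2·3 = 18
  -Z**2 ↦ -1·1·1·9 = -9
Sum: F(1, 2, 3) = (-1) + (6) + (6) + (-8) + (18) + (-9) = 12.
Reducing mod 7: 12 ≡ 5 (mod 7).
Since F(a, b, c) ≡ 5 ≠ 0 (mod 7), P does NOT lie on the curve.


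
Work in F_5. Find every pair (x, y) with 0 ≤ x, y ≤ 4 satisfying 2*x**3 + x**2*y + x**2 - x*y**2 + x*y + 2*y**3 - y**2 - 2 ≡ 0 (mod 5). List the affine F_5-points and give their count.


Affine F_5-points: {(0, 2), (0, 4), (1, 4), (3, 2), (3, 3), (4, 4)}; count = 6.

For each of the 25 pairs (x, y) ∈ F_5², evaluate f(x, y) mod 5. Record the zeros.
  x = 0: [0↦3, 1↦4, 2↦0, 3↦3, 4↦0]  zeros at y ∈ {2, 4}
  x = 1: [0↦1, 1↦3, 2↦3, 3↦3, 4↦0]  zeros at y ∈ {4}
  x = 2: [0↦3, 1↦3, 2↦4, 3↦3, 4↦2]  zeros at y ∈ ∅
  x = 3: [0↦1, 1↦1, 2↦0, 3↦0, 4↦3]  zeros at y ∈ {2, 3}
  x = 4: [0↦2, 1↦4, 2↦3, 3↦1, 4↦0]  zeros at y ∈ {4}
Collecting zeros: affine points = {(0, 2), (0, 4), (1, 4), (3, 2), (3, 3), (4, 4)}.
Total count |C(F_5)_aff| = 6.


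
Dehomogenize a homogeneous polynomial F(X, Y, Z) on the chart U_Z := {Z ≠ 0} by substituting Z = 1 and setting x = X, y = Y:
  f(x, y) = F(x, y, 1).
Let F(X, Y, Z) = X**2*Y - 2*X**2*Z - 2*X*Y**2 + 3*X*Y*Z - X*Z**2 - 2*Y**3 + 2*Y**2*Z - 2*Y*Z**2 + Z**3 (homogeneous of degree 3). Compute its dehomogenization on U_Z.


f(x, y) = x**2*y - 2*x**2 - 2*x*y**2 + 3*x*y - x - 2*y**3 + 2*y**2 - 2*y + 1

On U_Z we set Z = 1. Each monomial c·X^i·Y^j·Z^k in F becomes c·x^i·y^j·1^k = c·x^i·y^j.
Substituting Z = 1: F(X, Y, 1) = x**2*y - 2*x**2 - 2*x*y**2 + 3*x*y - x - 2*y**3 + 2*y**2 - 2*y + 1.
Note: deg(f) ≤ deg(F) = 3; strict inequality happens when F is divisible by Z (lost terms).


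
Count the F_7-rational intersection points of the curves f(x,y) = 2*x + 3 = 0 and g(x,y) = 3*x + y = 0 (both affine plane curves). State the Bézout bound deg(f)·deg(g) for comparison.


Common zeros: {(2, 1)}; count = 1; Bézout bound = 1.

deg(f) = 1, deg(g) = 1, so Bézout bound = 1.
Scan x ∈ F_7. For each x, list the y ∈ F_7 with f(x, y) ≡ 0 and those with g(x, y) ≡ 0 (mod 7); the common zeros in that column are the intersection.
  x = 0: f ≡ 0 at y ∈ ∅; g ≡ 0 at y ∈ {0}; common: ∅.
  x = 1: f ≡ 0 at y ∈ ∅; g ≡ 0 at y ∈ {4}; common: ∅.
  x = 2: f ≡ 0 at y ∈ {0, 1, 2, 3, 4, 5, 6}; g ≡ 0 at y ∈ {1}; common: {1}.
  x = 3: f ≡ 0 at y ∈ ∅; g ≡ 0 at y ∈ {5}; common: ∅.
  x = 4: f ≡ 0 at y ∈ ∅; g ≡ 0 at y ∈ {2}; common: ∅.
  x = 5: f ≡ 0 at y ∈ ∅; g ≡ 0 at y ∈ {6}; common: ∅.
  x = 6: f ≡ 0 at y ∈ ∅; g ≡ 0 at y ∈ {3}; common: ∅.
Collecting: common zeros = {(2, 1)}, so the count is 1.
Comparison with the Bézout bound: 1 ≤ 1 = deg(f)·deg(g), as expected for curves with no common component (the bound is attained).


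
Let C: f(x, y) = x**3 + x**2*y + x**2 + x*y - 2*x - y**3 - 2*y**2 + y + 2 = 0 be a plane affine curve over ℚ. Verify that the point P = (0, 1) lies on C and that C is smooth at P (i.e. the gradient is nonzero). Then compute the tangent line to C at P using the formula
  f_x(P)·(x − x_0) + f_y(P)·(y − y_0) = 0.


Tangent line at P: -x - 6*y + 6 = 0.

Step 1: f(0, 1) = 0, so P lies on C.
Step 2: partial derivatives
  f_x(x, y) = 3*x**2 + 2*x*y + 2*x + y - 2, f_y(x, y) = x**2 + x - 3*y**2 - 4*y + 1.
  f_x(P) = -1, f_y(P) = -6 (gradient nonzero, so P is smooth).
Step 3: tangent line at P: -1·(x − 0) + -6·(y − 1) = 0.
Expanding: -x - 6*y + 6 = 0.


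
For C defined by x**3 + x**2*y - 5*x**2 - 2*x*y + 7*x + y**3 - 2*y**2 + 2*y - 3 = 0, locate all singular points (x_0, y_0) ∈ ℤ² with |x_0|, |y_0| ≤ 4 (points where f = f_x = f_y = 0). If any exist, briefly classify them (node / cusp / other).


Singular points: {(1, 1)}; classification: node.

Compute partial derivatives:
  f_x = 3*x**2 + 2*x*y - 10*x - 2*y + 7.
  f_y = x**2 - 2*x + 3*y**2 - 4*y + 2.
Scan x_0 ∈ {−4, ..., 4}. For each x_0, f_y(x_0, y) is a polynomial in y; find its integer roots y ∈ {−4, ..., 4}, then test f_x and f at those candidates.
  x = -4: f_y(-4, y) = 3*y**2 - 4*y + 26; no integer root y with |y| ≤ 4.
  x = -3: f_y(-3, y) = 3*y**2 - 4*y + 17; no integer root y with |y| ≤ 4.
  x = -2: f_y(-2, y) = 3*y**2 - 4*y + 10; no integer root y with |y| ≤ 4.
  x = -1: f_y(-1, y) = 3*y**2 - 4*y + 5; no integer root y with |y| ≤ 4.
  x = 0: f_y(0, y) = 3*y**2 - 4*y + 2; no integer root y with |y| ≤ 4.
  x = 1: f_y(1, y) = 3*y**2 - 4*y + 1; vanishes at y ∈ {1}. (1, 1): f_x = 0, f = 0 — SINGULAR.
  x = 2: f_y(2, y) = 3*y**2 - 4*y + 2; no integer root y with |y| ≤ 4.
  x = 3: f_y(3, y) = 3*y**2 - 4*y + 5; no integer root y with |y| ≤ 4.
  x = 4: f_y(4, y) = 3*y**2 - 4*y + 10; no integer root y with |y| ≤ 4.
Only singular point on the grid: (1, 1).
Classify: substitute x = 1 + u, y = 1 + v and expand: f = u**3 + u**2*v - u**2 + v**3 + v**2.
No constant or linear terms (consistent with a singular point). Quadratic part: -u**2 + v**2. Cubic part: u**3 + u**2*v + v**3.
The quadratic part v**2 - u**2 = (v − u)(v + u) splits into two distinct linear factors, so there are two distinct tangent lines y − 1 = ±(x − 1) — this is a node (ordinary double point).
Classification: node.


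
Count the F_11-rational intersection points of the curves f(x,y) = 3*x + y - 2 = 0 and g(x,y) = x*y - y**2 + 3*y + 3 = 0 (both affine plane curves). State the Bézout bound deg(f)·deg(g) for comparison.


Common zeros: {(2, 7), (3, 4)}; count = 2; Bézout bound = 2.

deg(f) = 1, deg(g) = 2, so Bézout bound = 2.
Scan x ∈ F_11. For each x, list the y ∈ F_11 with f(x, y) ≡ 0 and those with g(x, y) ≡ 0 (mod 11); the common zeros in that column are the intersection.
  x = 0: f ≡ 0 at y ∈ {2}; g ≡ 0 at y ∈ ∅; common: ∅.
  x = 1: f ≡ 0 at y ∈ {10}; g ≡ 0 at y ∈ ∅; common: ∅.
  x = 2: f ≡ 0 at y ∈ {7}; g ≡ 0 at y ∈ {7, 9}; common: {7}.
  x = 3: f ≡ 0 at y ∈ {4}; g ≡ 0 at y ∈ {2, 4}; common: {4}.
  x = 4: f ≡ 0 at y ∈ {1}; g ≡ 0 at y ∈ ∅; common: ∅.
  x = 5: f ≡ 0 at y ∈ {9}; g ≡ 0 at y ∈ ∅; common: ∅.
  x = 6: f ≡ 0 at y ∈ {6}; g ≡ 0 at y ∈ {1, 8}; common: ∅.
  x = 7: f ≡ 0 at y ∈ {3}; g ≡ 0 at y ∈ ∅; common: ∅.
  x = 8: f ≡ 0 at y ∈ {0}; g ≡ 0 at y ∈ {5, 6}; common: ∅.
  x = 9: f ≡ 0 at y ∈ {8}; g ≡ 0 at y ∈ ∅; common: ∅.
  x = 10: f ≡ 0 at y ∈ {5}; g ≡ 0 at y ∈ {3, 10}; common: ∅.
Collecting: common zeros = {(2, 7), (3, 4)}, so the count is 2.
Comparison with the Bézout bound: 2 ≤ 2 = deg(f)·deg(g), as expected for curves with no common component (the bound is attained).


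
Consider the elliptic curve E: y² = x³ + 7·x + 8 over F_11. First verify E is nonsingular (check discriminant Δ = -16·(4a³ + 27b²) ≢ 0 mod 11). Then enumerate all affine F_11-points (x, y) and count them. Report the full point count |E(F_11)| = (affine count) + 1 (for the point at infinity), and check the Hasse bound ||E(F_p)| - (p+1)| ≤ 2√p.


Affine points = {(1, 4), (1, 7), (3, 1), (3, 10), (4, 1), (4, 10), (5, 5), (5, 6), (7, 2), (7, 9), (8, 2), (8, 9), (10, 0)}; affine count = 13; |E(F_11)| = 14.

Discriminant check: Δ ∝ 4a³ + 27b² = 4·7³ + 27·8² = 4·343 + 27·64 ≡ 9 (mod 11). Nonzero ⇒ E is nonsingular.
For each x ∈ F_11, compute rhs = x³ + 7·x + 8 mod 11, then count y ∈ F_11 with y² ≡ rhs.
  x = 0: rhs = 8, matching y values: none (0 points).
  x = 1: rhs = 5, matching y values: 4, 7 (2 points).
  x = 2: rhs = 8, matching y values: none (0 points).
  x = 3: rhs = 1, matching y values: 1, 10 (2 points).
  x = 4: rhs = 1, matching y values: 1, 10 (2 points).
  x = 5: rhs = 3, matching y values: 5, 6 (2 points).
  x = 6: rhs = 2, matching y values: none (0 points).
  x = 7: rhs = 4, matching y values: 2, 9 (2 points).
  x = 8: rhs = 4, matching y values: 2, 9 (2 points).
  x = 9: rhs = 8, matching y values: none (0 points).
  x = 10: rhs = 0, matching y values: 0 (1 points).
Total affine count: 13.
Full point count |E(F_11)| = 13 + 1 = 14.
Hasse bound: |14 − (11+1)| = |2| = 2 ≤ 2√11 ≈ 6.6332 ✓.


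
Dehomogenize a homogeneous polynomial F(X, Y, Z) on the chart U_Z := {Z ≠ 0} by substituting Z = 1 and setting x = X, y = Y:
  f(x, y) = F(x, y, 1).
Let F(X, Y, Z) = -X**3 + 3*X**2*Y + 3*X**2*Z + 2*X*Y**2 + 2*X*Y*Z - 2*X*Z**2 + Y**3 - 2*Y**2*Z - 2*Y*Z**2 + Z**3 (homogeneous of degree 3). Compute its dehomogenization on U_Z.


f(x, y) = -x**3 + 3*x**2*y + 3*x**2 + 2*x*y**2 + 2*x*y - 2*x + y**3 - 2*y**2 - 2*y + 1

On U_Z we set Z = 1. Each monomial c·X^i·Y^j·Z^k in F becomes c·x^i·y^j·1^k = c·x^i·y^j.
Substituting Z = 1: F(X, Y, 1) = -x**3 + 3*x**2*y + 3*x**2 + 2*x*y**2 + 2*x*y - 2*x + y**3 - 2*y**2 - 2*y + 1.
Note: deg(f) ≤ deg(F) = 3; strict inequality happens when F is divisible by Z (lost terms).


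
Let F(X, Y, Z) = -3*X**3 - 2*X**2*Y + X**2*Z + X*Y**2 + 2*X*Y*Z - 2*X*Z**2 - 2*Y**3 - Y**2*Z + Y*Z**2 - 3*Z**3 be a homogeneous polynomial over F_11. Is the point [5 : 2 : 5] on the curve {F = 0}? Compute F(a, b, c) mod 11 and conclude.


F(5,2,5) ≡ 6 (mod 11); P is NOT on the curve.

Evaluate F(5, 2, 5) term-by-term (mod 11).
  -3*X**3 ↦ -3·125·1·1 = -375
  -2*X**2*Y ↦ -2·25·2·1 = -100
  X**2*Z ↦ 1·25·1·5 = 125
  X*Y**2 ↦ 1·5·4·1 = 20
  2*X*Y*Z ↦ 2·5·2·5 = 100
  -2*X*Z**2 ↦ -2·5·1·25 = -250
  -2*Y**3 ↦ -2·1·8·1 = -16
  -Y**2*Z ↦ -1·1·4·5 = -20
  Y*Z**2 ↦ 1·1·2·25 = 50
  -3*Z**3 ↦ -3·1·1·125 = -375
Sum: F(5, 2, 5) = (-375) + (-100) + (125) + (20) + (100) + (-250) + (-16) + (-20) + (50) + (-375) = -841.
Reducing mod 11: -841 ≡ 6 (mod 11).
Since F(a, b, c) ≡ 6 ≠ 0 (mod 11), P does NOT lie on the curve.


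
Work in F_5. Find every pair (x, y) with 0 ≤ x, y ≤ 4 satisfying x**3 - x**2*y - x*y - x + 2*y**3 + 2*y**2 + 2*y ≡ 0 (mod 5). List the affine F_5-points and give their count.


Affine F_5-points: {(0, 0), (1, 0), (1, 4), (2, 4), (4, 0)}; count = 5.

For each of the 25 pairs (x, y) ∈ F_5², evaluate f(x, y) mod 5. Record the zeros.
  x = 0: [0↦0, 1↦1, 2↦3, 3↦3, 4↦3]  zeros at y ∈ {0}
  x = 1: [0↦0, 1↦4, 2↦4, 3↦2, 4↦0]  zeros at y ∈ {0, 4}
  x = 2: [0↦1, 1↦1, 2↦2, 3↦1, 4↦0]  zeros at y ∈ {4}
  x = 3: [0↦4, 1↦3, 2↦3, 3↦1, 4↦4]  zeros at y ∈ ∅
  x = 4: [0↦0, 1↦1, 2↦3, 3↦3, 4↦3]  zeros at y ∈ {0}
Collecting zeros: affine points = {(0, 0), (1, 0), (1, 4), (2, 4), (4, 0)}.
Total count |C(F_5)_aff| = 5.


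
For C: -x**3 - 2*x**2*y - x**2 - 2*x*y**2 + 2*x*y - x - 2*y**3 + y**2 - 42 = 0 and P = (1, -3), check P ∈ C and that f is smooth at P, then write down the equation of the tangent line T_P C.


Tangent line at P: -18*x - 48*y - 126 = 0.

Step 1: f(1, -3) = 0, so P lies on C.
Step 2: partial derivatives
  f_x(x, y) = -3*x**2 - 4*x*y - 2*x - 2*y**2 + 2*y - 1, f_y(x, y) = -2*x**2 - 4*x*y + 2*x - 6*y**2 + 2*y.
  f_x(P) = -18, f_y(P) = -48 (gradient nonzero, so P is smooth).
Step 3: tangent line at P: -18·(x − 1) + -48·(y − -3) = 0.
Expanding: -18*x - 48*y - 126 = 0.


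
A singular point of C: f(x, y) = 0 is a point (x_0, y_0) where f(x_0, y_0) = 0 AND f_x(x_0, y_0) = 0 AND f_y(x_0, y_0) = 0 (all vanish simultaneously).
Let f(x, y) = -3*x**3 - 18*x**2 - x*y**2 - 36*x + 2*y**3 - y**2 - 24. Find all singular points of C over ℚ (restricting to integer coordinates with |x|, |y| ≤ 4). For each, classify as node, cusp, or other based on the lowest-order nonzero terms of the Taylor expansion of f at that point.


Singular points: {(-2, 0)}; classification: cusp.

Compute partial derivatives:
  f_x = -9*x**2 - 36*x - y**2 - 36.
  f_y = -2*x*y + 6*y**2 - 2*y.
Scan x_0 ∈ {−4, ..., 4}. For each x_0, f_y(x_0, y) is a polynomial in y; find its integer roots y ∈ {−4, ..., 4}, then test f_x and f at those candidates.
  x = -4: f_y(-4, y) = 6*y**2 + 6*y; vanishes at y ∈ {-1, 0}. (-4, -1): f_x = -37 ≠ 0; (-4, 0): f_x = -36 ≠ 0.
  x = -3: f_y(-3, y) = 6*y**2 + 4*y; vanishes at y ∈ {0}. (-3, 0): f_x = -9 ≠ 0.
  x = -2: f_y(-2, y) = 6*y**2 + 2*y; vanishes at y ∈ {0}. (-2, 0): f_x = 0, f = 0 — SINGULAR.
  x = -1: f_y(-1, y) = 6*y**2; vanishes at y ∈ {0}. (-1, 0): f_x = -9 ≠ 0.
  x = 0: f_y(0, y) = 6*y**2 - 2*y; vanishes at y ∈ {0}. (0, 0): f_x = -36 ≠ 0.
  x = 1: f_y(1, y) = 6*y**2 - 4*y; vanishes at y ∈ {0}. (1, 0): f_x = -81 ≠ 0.
  x = 2: f_y(2, y) = 6*y**2 - 6*y; vanishes at y ∈ {0, 1}. (2, 0): f_x = -144 ≠ 0; (2, 1): f_x = -145 ≠ 0.
  x = 3: f_y(3, y) = 6*y**2 - 8*y; vanishes at y ∈ {0}. (3, 0): f_x = -225 ≠ 0.
  x = 4: f_y(4, y) = 6*y**2 - 10*y; vanishes at y ∈ {0}. (4, 0): f_x = -324 ≠ 0.
Only singular point on the grid: (-2, 0).
Classify: substitute x = -2 + u, y = 0 + v and expand: f = -3*u**3 - u*v**2 + 2*v**3 + v**2.
No constant or linear terms (consistent with a singular point). Quadratic part: v**2. Cubic part: -3*u**3 - u*v**2 + 2*v**3.
The quadratic part v**2 is a perfect square, so there is a single (double) tangent line v = 0, i.e. y = 0. Restricting the cubic part to that line (v = 0) leaves -3*u**3 ≠ 0, so f is not divisible by v and the branch is v² ≈ 3*u**3 to lowest order — this is a cusp.
Classification: cusp.


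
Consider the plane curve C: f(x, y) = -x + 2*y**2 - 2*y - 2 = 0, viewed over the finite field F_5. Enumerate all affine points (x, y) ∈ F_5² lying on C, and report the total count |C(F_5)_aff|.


Affine F_5-points: {(0, 3), (2, 2), (2, 4), (3, 0), (3, 1)}; count = 5.

For each of the 25 pairs (x, y) ∈ F_5², evaluate f(x, y) mod 5. Record the zeros.
  x = 0: [0↦3, 1↦3, 2↦2, 3↦0, 4↦2]  zeros at y ∈ {3}
  x = 1: [0↦2, 1↦2, 2↦1, 3↦4, 4↦1]  zeros at y ∈ ∅
  x = 2: [0↦1, 1↦1, 2↦0, 3↦3, 4↦0]  zeros at y ∈ {2, 4}
  x = 3: [0↦0, 1↦0, 2↦4, 3↦2, 4↦4]  zeros at y ∈ {0, 1}
  x = 4: [0↦4, 1↦4, 2↦3, 3↦1, 4↦3]  zeros at y ∈ ∅
Collecting zeros: affine points = {(0, 3), (2, 2), (2, 4), (3, 0), (3, 1)}.
Total count |C(F_5)_aff| = 5.
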